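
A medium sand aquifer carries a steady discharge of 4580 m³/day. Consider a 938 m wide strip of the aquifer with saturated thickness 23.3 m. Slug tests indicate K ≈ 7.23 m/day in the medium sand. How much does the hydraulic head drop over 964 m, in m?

27.9

Cross-sectional area A = 938 × 23.3 = 21855 m².
From Q = K·A·i, i = Q / (K·A) = 4580 / (7.230 × 21855) = 0.02898.
Head loss Δh = i · L = 0.02898 × 964 = 27.94 m.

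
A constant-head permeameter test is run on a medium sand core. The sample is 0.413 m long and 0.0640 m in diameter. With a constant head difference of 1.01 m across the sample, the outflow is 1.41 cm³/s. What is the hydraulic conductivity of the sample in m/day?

15.5

Cross-sectional area A = π·(d/2)² = π × (0.0640/2)² = 0.003217 m².
Convert discharge: 1.41 cm³/s = 1.410e-06 m³/s.
Darcy's law rearranged: K = Q·L / (A·Δh) = 1.410e-06 × 0.413 / (0.003217 × 1.01) = 0.0001792 m/s = 15.49 m/day.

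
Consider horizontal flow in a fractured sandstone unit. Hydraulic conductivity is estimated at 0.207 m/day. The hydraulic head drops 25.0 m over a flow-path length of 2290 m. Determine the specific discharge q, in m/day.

0.00226

Hydraulic gradient i = Δh / L = 25.0 / 2290 = 0.01092.
Specific discharge q = K · i = 0.2070 × 0.01092 = 0.002260 m/day.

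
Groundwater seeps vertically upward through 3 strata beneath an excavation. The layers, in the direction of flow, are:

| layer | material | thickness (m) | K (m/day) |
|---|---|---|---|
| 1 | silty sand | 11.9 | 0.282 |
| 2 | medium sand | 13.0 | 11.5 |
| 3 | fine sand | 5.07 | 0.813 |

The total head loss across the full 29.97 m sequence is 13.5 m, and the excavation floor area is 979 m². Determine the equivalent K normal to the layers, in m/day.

0.605

Flow is perpendicular to layering, so the layers act in series and the equivalent K is the thickness-weighted harmonic mean.
Total thickness L = 11.9 + 13.0 + 5.07 = 29.97 m.
Σ(b_i/K_i) = 11.9/0.282 + 13.0/11.5 + 5.07/0.813 = 49.57 d.
K_eq = L / Σ(b_i/K_i) = 29.97 / 49.57 = 0.6047 m/day.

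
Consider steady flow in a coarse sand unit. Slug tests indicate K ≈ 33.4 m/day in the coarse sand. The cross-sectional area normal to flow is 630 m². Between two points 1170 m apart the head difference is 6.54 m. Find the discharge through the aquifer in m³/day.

Hydraulic gradient i = Δh / L = 6.54 / 1170 = 0.005590.
Darcy's law: Q = K · A · i = 33.40 × 630.0 × 0.005590 = 117.6 m³/day.

118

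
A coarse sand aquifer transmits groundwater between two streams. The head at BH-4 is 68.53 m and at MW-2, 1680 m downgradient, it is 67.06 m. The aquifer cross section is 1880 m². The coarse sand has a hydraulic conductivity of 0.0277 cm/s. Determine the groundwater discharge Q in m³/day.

39.4

Convert K: 0.0277 cm/s × 864 = 23.93 m/day.
Hydraulic gradient i = (68.53 − 67.06) / 1680 = 1.47 / 1680 = 0.0008750.
Darcy's law: Q = K · A · i = 23.93 × 1880 × 0.0008750 = 39.37 m³/day.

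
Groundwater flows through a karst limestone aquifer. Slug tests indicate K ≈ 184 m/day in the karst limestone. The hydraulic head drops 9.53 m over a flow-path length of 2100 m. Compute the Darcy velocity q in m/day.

Hydraulic gradient i = Δh / L = 9.53 / 2100 = 0.004538.
Specific discharge q = K · i = 184.0 × 0.004538 = 0.8350 m/day.

0.835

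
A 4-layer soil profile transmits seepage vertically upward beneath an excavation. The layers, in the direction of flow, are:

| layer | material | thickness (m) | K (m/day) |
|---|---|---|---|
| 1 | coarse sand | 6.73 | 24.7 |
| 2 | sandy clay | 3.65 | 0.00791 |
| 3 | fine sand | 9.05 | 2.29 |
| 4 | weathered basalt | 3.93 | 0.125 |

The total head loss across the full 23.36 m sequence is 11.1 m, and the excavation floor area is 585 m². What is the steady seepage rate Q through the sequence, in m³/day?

Flow is perpendicular to layering, so the layers act in series and the equivalent K is the thickness-weighted harmonic mean.
Total thickness L = 6.73 + 3.65 + 9.05 + 3.93 = 23.36 m.
Σ(b_i/K_i) = 6.73/24.7 + 3.65/0.00791 + 9.05/2.29 + 3.93/0.125 = 497.1 d.
K_eq = L / Σ(b_i/K_i) = 23.36 / 497.1 = 0.04699 m/day.
Q = K_eq · A · (Δh/L) = 0.04699 × 585 × (11.1/23.36) = 13.06 m³/day.

13.1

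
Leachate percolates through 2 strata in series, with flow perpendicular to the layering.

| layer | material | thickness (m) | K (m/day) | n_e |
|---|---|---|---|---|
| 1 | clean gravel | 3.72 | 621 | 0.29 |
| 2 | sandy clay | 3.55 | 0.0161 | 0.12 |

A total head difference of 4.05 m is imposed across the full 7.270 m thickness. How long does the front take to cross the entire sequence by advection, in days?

81.9

With flow normal to the layers, continuity requires the same specific discharge q through every layer.
Σ(b_i/K_i) = 3.72/621 + 3.55/0.0161 = 220.5 d.
q = Δh / Σ(b_i/K_i) = 4.05 / 220.5 = 0.01837 m/day.
In each layer the seepage velocity is v_i = q/n_i, so the layer transit time is t_i = b_i·n_i / q:
  layer 1 (clean gravel): t_1 = 3.72 × 0.29 / 0.01837 = 58.74 d
  layer 2 (sandy clay): t_2 = 3.55 × 0.12 / 0.01837 = 23.19 d
Total t = Σ t_i = 81.93 days.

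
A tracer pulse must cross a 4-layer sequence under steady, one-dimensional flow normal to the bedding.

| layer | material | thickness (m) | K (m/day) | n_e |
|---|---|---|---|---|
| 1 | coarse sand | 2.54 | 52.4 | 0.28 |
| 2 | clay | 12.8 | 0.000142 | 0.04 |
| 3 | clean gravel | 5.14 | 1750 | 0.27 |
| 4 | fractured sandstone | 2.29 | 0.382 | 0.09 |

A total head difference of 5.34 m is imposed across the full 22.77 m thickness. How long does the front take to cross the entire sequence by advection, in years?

130

With flow normal to the layers, continuity requires the same specific discharge q through every layer.
Σ(b_i/K_i) = 2.54/52.4 + 12.8/0.000142 + 5.14/1750 + 2.29/0.382 = 90147 d.
q = Δh / Σ(b_i/K_i) = 5.34 / 90147 = 5.924e-05 m/day.
In each layer the seepage velocity is v_i = q/n_i, so the layer transit time is t_i = b_i·n_i / q:
  layer 1 (coarse sand): t_1 = 2.54 × 0.28 / 5.924e-05 = 12006 d
  layer 2 (clay): t_2 = 12.8 × 0.04 / 5.924e-05 = 8643 d
  layer 3 (clean gravel): t_3 = 5.14 × 0.27 / 5.924e-05 = 23428 d
  layer 4 (fractured sandstone): t_4 = 2.29 × 0.09 / 5.924e-05 = 3479 d
Total t = Σ t_i = 47557 days = 130.2 years.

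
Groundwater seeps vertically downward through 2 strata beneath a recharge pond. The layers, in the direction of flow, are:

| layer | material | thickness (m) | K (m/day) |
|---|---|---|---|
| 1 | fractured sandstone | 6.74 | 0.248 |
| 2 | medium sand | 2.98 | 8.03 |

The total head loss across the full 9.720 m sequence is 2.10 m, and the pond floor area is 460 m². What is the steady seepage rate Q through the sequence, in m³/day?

Flow is perpendicular to layering, so the layers act in series and the equivalent K is the thickness-weighted harmonic mean.
Total thickness L = 6.74 + 2.98 = 9.720 m.
Σ(b_i/K_i) = 6.74/0.248 + 2.98/8.03 = 27.55 d.
K_eq = L / Σ(b_i/K_i) = 9.720 / 27.55 = 0.3528 m/day.
Q = K_eq · A · (Δh/L) = 0.3528 × 460 × (2.10/9.720) = 35.07 m³/day.

35.1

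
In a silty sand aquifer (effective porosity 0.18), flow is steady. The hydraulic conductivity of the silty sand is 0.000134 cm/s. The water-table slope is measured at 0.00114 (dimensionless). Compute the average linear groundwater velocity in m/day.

0.000733

Convert K: 0.000134 cm/s × 864 = 0.1158 m/day.
Hydraulic gradient i = 0.00114.
Darcy flux q = K · i = 0.1158 × 0.001140 = 0.0001320 m/day.
Seepage velocity v = q / n_e = 0.0001320 / 0.18 = 0.0007332 m/day.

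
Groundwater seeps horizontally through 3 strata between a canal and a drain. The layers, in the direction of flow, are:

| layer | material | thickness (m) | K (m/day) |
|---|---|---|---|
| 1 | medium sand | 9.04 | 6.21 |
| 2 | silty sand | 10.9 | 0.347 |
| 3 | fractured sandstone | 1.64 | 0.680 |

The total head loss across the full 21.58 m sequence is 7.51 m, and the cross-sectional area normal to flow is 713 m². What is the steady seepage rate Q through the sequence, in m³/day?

Flow is perpendicular to layering, so the layers act in series and the equivalent K is the thickness-weighted harmonic mean.
Total thickness L = 9.04 + 10.9 + 1.64 = 21.58 m.
Σ(b_i/K_i) = 9.04/6.21 + 10.9/0.347 + 1.64/0.680 = 35.28 d.
K_eq = L / Σ(b_i/K_i) = 21.58 / 35.28 = 0.6117 m/day.
Q = K_eq · A · (Δh/L) = 0.6117 × 713 × (7.51/21.58) = 151.8 m³/day.

152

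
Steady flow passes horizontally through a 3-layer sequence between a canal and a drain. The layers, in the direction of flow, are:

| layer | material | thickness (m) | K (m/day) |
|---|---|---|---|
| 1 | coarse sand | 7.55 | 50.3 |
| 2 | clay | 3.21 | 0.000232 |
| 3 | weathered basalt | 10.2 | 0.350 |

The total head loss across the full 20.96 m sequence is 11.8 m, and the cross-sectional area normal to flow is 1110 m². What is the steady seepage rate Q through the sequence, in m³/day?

0.945

Flow is perpendicular to layering, so the layers act in series and the equivalent K is the thickness-weighted harmonic mean.
Total thickness L = 7.55 + 3.21 + 10.2 = 20.96 m.
Σ(b_i/K_i) = 7.55/50.3 + 3.21/0.000232 + 10.2/0.350 = 13865 d.
K_eq = L / Σ(b_i/K_i) = 20.96 / 13865 = 0.001512 m/day.
Q = K_eq · A · (Δh/L) = 0.001512 × 1110 × (11.8/20.96) = 0.9446 m³/day.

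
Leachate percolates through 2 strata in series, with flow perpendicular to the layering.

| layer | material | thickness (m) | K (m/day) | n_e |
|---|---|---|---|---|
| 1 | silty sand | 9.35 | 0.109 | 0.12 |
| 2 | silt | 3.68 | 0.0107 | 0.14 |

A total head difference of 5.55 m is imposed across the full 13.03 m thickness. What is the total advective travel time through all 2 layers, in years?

With flow normal to the layers, continuity requires the same specific discharge q through every layer.
Σ(b_i/K_i) = 9.35/0.109 + 3.68/0.0107 = 429.7 d.
q = Δh / Σ(b_i/K_i) = 5.55 / 429.7 = 0.01292 m/day.
In each layer the seepage velocity is v_i = q/n_i, so the layer transit time is t_i = b_i·n_i / q:
  layer 1 (silty sand): t_1 = 9.35 × 0.12 / 0.01292 = 86.87 d
  layer 2 (silt): t_2 = 3.68 × 0.14 / 0.01292 = 39.89 d
Total t = Σ t_i = 126.8 days = 0.3470 years.

0.347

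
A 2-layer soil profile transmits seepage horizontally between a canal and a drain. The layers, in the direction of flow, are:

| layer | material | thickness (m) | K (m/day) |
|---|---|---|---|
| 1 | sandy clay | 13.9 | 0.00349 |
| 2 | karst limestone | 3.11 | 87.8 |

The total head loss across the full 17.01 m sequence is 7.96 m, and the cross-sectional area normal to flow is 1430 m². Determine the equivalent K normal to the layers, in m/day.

0.00427

Flow is perpendicular to layering, so the layers act in series and the equivalent K is the thickness-weighted harmonic mean.
Total thickness L = 13.9 + 3.11 = 17.01 m.
Σ(b_i/K_i) = 13.9/0.00349 + 3.11/87.8 = 3983 d.
K_eq = L / Σ(b_i/K_i) = 17.01 / 3983 = 0.004271 m/day.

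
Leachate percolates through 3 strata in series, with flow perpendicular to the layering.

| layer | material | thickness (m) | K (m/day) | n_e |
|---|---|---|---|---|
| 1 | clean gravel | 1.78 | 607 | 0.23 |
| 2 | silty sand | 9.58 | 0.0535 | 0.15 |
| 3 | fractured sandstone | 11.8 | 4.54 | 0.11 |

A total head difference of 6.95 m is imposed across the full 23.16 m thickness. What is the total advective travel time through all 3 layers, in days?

82.2

With flow normal to the layers, continuity requires the same specific discharge q through every layer.
Σ(b_i/K_i) = 1.78/607 + 9.58/0.0535 + 11.8/4.54 = 181.7 d.
q = Δh / Σ(b_i/K_i) = 6.95 / 181.7 = 0.03826 m/day.
In each layer the seepage velocity is v_i = q/n_i, so the layer transit time is t_i = b_i·n_i / q:
  layer 1 (clean gravel): t_1 = 1.78 × 0.23 / 0.03826 = 10.70 d
  layer 2 (silty sand): t_2 = 9.58 × 0.15 / 0.03826 = 37.56 d
  layer 3 (fractured sandstone): t_3 = 11.8 × 0.11 / 0.03826 = 33.93 d
Total t = Σ t_i = 82.19 days.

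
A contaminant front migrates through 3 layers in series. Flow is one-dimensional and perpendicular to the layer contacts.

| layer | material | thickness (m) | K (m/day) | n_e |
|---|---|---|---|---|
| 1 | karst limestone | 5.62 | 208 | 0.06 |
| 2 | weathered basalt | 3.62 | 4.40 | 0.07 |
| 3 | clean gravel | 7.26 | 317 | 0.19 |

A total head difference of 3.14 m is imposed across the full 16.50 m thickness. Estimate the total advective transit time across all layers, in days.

With flow normal to the layers, continuity requires the same specific discharge q through every layer.
Σ(b_i/K_i) = 5.62/208 + 3.62/4.40 + 7.26/317 = 0.8726 d.
q = Δh / Σ(b_i/K_i) = 3.14 / 0.8726 = 3.598 m/day.
In each layer the seepage velocity is v_i = q/n_i, so the layer transit time is t_i = b_i·n_i / q:
  layer 1 (karst limestone): t_1 = 5.62 × 0.06 / 3.598 = 0.09371 d
  layer 2 (weathered basalt): t_2 = 3.62 × 0.07 / 3.598 = 0.07042 d
  layer 3 (clean gravel): t_3 = 7.26 × 0.19 / 3.598 = 0.3834 d
Total t = Σ t_i = 0.5475 days.

0.547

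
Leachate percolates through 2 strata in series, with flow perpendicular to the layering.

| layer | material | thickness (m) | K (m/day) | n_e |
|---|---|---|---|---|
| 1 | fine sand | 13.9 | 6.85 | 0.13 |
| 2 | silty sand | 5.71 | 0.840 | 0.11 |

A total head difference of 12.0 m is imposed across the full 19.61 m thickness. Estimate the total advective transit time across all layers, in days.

1.79

With flow normal to the layers, continuity requires the same specific discharge q through every layer.
Σ(b_i/K_i) = 13.9/6.85 + 5.71/0.840 = 8.827 d.
q = Δh / Σ(b_i/K_i) = 12.0 / 8.827 = 1.359 m/day.
In each layer the seepage velocity is v_i = q/n_i, so the layer transit time is t_i = b_i·n_i / q:
  layer 1 (fine sand): t_1 = 13.9 × 0.13 / 1.359 = 1.329 d
  layer 2 (silty sand): t_2 = 5.71 × 0.11 / 1.359 = 0.4620 d
Total t = Σ t_i = 1.791 days.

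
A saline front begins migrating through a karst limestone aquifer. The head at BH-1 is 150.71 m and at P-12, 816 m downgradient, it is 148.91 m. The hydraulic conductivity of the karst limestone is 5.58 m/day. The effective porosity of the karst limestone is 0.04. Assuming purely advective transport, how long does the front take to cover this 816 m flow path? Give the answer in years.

7.26

Hydraulic gradient i = (150.71 − 148.91) / 816 = 1.8 / 816 = 0.002206.
Darcy flux q = K · i = 5.580 × 0.002206 = 0.01231 m/day.
Seepage velocity v = q / n_e = 0.01231 / 0.04 = 0.3077 m/day.
Travel time t = L / v = 816 / 0.3077 = 2652 days = 7.260 years.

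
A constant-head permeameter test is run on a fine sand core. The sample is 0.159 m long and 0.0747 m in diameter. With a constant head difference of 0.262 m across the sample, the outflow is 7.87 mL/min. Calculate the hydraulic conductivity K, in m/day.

1.57

Cross-sectional area A = π·(d/2)² = π × (0.0747/2)² = 0.004383 m².
Convert discharge: 7.87 mL/min = 1.312e-07 m³/s.
Darcy's law rearranged: K = Q·L / (A·Δh) = 1.312e-07 × 0.159 / (0.004383 × 0.262) = 1.816e-05 m/s = 1.569 m/day.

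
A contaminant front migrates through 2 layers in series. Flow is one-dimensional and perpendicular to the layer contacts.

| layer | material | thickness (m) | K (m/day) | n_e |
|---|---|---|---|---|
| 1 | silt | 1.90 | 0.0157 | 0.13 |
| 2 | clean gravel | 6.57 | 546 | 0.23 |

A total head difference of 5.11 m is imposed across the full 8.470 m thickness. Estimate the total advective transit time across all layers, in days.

With flow normal to the layers, continuity requires the same specific discharge q through every layer.
Σ(b_i/K_i) = 1.90/0.0157 + 6.57/546 = 121.0 d.
q = Δh / Σ(b_i/K_i) = 5.11 / 121.0 = 0.04222 m/day.
In each layer the seepage velocity is v_i = q/n_i, so the layer transit time is t_i = b_i·n_i / q:
  layer 1 (silt): t_1 = 1.90 × 0.13 / 0.04222 = 5.850 d
  layer 2 (clean gravel): t_2 = 6.57 × 0.23 / 0.04222 = 35.79 d
Total t = Σ t_i = 41.64 days.

41.6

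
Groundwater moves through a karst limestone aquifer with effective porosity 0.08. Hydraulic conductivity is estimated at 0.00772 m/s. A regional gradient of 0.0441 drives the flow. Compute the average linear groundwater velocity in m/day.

368

Convert K: 0.00772 m/s × 86400 = 667.0 m/day.
Hydraulic gradient i = 0.0441.
Darcy flux q = K · i = 667.0 × 0.04410 = 29.42 m/day.
Seepage velocity v = q / n_e = 29.42 / 0.08 = 367.7 m/day.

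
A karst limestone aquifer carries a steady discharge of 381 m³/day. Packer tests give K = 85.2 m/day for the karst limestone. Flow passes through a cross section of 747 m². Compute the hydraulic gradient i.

From Q = K·A·i, i = Q / (K·A) = 381 / (85.20 × 747.0) = 0.005986.

0.00599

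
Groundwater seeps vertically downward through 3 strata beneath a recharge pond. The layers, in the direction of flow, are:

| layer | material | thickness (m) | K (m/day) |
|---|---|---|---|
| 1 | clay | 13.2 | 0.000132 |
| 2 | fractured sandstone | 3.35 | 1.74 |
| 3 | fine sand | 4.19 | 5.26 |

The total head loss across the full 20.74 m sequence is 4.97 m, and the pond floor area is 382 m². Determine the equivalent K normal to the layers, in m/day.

Flow is perpendicular to layering, so the layers act in series and the equivalent K is the thickness-weighted harmonic mean.
Total thickness L = 13.2 + 3.35 + 4.19 = 20.74 m.
Σ(b_i/K_i) = 13.2/0.000132 + 3.35/1.74 + 4.19/5.26 = 1.000e+05 d.
K_eq = L / Σ(b_i/K_i) = 20.74 / 1.000e+05 = 0.0002074 m/day.

0.000207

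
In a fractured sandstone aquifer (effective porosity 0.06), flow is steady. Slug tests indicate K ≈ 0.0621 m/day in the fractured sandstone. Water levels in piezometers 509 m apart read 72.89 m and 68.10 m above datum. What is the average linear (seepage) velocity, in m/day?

0.00974

Hydraulic gradient i = (72.89 − 68.10) / 509 = 4.79 / 509 = 0.009411.
Darcy flux q = K · i = 0.06210 × 0.009411 = 0.0005844 m/day.
Seepage velocity v = q / n_e = 0.0005844 / 0.06 = 0.009740 m/day.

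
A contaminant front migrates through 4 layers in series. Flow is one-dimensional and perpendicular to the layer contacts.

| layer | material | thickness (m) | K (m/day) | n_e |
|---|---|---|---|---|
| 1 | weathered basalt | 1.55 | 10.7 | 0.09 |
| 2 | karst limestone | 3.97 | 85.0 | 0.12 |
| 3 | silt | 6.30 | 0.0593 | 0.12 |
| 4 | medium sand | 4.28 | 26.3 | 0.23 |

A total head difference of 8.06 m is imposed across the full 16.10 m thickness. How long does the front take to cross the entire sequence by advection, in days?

31.2

With flow normal to the layers, continuity requires the same specific discharge q through every layer.
Σ(b_i/K_i) = 1.55/10.7 + 3.97/85.0 + 6.30/0.0593 + 4.28/26.3 = 106.6 d.
q = Δh / Σ(b_i/K_i) = 8.06 / 106.6 = 0.07561 m/day.
In each layer the seepage velocity is v_i = q/n_i, so the layer transit time is t_i = b_i·n_i / q:
  layer 1 (weathered basalt): t_1 = 1.55 × 0.09 / 0.07561 = 1.845 d
  layer 2 (karst limestone): t_2 = 3.97 × 0.12 / 0.07561 = 6.300 d
  layer 3 (silt): t_3 = 6.30 × 0.12 / 0.07561 = 9.998 d
  layer 4 (medium sand): t_4 = 4.28 × 0.23 / 0.07561 = 13.02 d
Total t = Σ t_i = 31.16 days.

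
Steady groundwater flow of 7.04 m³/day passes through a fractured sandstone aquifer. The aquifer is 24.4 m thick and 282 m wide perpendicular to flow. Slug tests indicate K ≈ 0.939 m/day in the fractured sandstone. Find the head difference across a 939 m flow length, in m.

Cross-sectional area A = 282 × 24.4 = 6881 m².
From Q = K·A·i, i = Q / (K·A) = 7.04 / (0.9390 × 6881) = 0.001090.
Head loss Δh = i · L = 0.001090 × 939 = 1.023 m.

1.02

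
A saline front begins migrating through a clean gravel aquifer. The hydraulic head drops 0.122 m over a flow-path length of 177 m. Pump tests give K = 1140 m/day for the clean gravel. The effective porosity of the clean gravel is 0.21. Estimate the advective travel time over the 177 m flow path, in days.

Hydraulic gradient i = Δh / L = 0.122 / 177 = 0.0006893.
Darcy flux q = K · i = 1140 × 0.0006893 = 0.7858 m/day.
Seepage velocity v = q / n_e = 0.7858 / 0.21 = 3.742 m/day.
Travel time t = L / v = 177 / 3.742 = 47.30 days.

47.3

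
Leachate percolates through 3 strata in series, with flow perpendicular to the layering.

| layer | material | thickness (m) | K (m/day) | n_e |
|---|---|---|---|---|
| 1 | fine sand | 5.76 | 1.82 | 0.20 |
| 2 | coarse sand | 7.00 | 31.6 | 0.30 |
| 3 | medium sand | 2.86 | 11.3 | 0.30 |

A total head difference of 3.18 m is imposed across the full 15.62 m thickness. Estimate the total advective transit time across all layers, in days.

With flow normal to the layers, continuity requires the same specific discharge q through every layer.
Σ(b_i/K_i) = 5.76/1.82 + 7.00/31.6 + 2.86/11.3 = 3.639 d.
q = Δh / Σ(b_i/K_i) = 3.18 / 3.639 = 0.8738 m/day.
In each layer the seepage velocity is v_i = q/n_i, so the layer transit time is t_i = b_i·n_i / q:
  layer 1 (fine sand): t_1 = 5.76 × 0.20 / 0.8738 = 1.318 d
  layer 2 (coarse sand): t_2 = 7.00 × 0.30 / 0.8738 = 2.403 d
  layer 3 (medium sand): t_3 = 2.86 × 0.30 / 0.8738 = 0.9820 d
Total t = Σ t_i = 4.704 days.

4.70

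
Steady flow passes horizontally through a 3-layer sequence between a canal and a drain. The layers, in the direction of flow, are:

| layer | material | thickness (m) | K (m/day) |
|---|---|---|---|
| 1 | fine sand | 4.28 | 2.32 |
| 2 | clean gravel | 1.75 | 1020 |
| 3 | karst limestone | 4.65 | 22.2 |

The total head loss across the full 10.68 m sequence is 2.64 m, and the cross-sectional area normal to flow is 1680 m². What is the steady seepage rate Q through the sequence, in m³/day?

2160

Flow is perpendicular to layering, so the layers act in series and the equivalent K is the thickness-weighted harmonic mean.
Total thickness L = 4.28 + 1.75 + 4.65 = 10.68 m.
Σ(b_i/K_i) = 4.28/2.32 + 1.75/1020 + 4.65/22.2 = 2.056 d.
K_eq = L / Σ(b_i/K_i) = 10.68 / 2.056 = 5.195 m/day.
Q = K_eq · A · (Δh/L) = 5.195 × 1680 × (2.64/10.68) = 2157 m³/day.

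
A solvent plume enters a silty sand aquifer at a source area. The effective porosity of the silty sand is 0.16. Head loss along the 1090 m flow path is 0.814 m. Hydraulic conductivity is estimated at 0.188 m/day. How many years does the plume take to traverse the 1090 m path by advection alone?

3400

Hydraulic gradient i = Δh / L = 0.814 / 1090 = 0.0007468.
Darcy flux q = K · i = 0.1880 × 0.0007468 = 0.0001404 m/day.
Seepage velocity v = q / n_e = 0.0001404 / 0.16 = 0.0008775 m/day.
Travel time t = L / v = 1090 / 0.0008775 = 1.242e+06 days = 3401 years.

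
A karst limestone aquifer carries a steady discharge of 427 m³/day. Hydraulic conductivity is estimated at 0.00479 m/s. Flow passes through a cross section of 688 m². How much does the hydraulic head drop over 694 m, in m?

Convert K: 0.00479 m/s × 86400 = 413.9 m/day.
From Q = K·A·i, i = Q / (K·A) = 427 / (413.9 × 688.0) = 0.001500.
Head loss Δh = i · L = 0.001500 × 694 = 1.041 m.

1.04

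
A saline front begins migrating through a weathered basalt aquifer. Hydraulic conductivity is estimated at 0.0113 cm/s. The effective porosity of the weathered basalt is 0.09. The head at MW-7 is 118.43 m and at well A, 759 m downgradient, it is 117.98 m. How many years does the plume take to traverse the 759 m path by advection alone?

Convert K: 0.0113 cm/s × 864 = 9.763 m/day.
Hydraulic gradient i = (118.43 − 117.98) / 759 = 0.45 / 759 = 0.0005929.
Darcy flux q = K · i = 9.763 × 0.0005929 = 0.005788 m/day.
Seepage velocity v = q / n_e = 0.005788 / 0.09 = 0.06432 m/day.
Travel time t = L / v = 759 / 0.06432 = 11801 days = 32.31 years.

32.3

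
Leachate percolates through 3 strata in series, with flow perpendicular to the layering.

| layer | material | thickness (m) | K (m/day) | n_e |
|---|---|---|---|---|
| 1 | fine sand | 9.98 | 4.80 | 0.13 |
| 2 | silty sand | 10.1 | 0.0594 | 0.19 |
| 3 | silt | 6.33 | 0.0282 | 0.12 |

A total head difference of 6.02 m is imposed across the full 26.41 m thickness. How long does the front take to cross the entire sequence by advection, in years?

With flow normal to the layers, continuity requires the same specific discharge q through every layer.
Σ(b_i/K_i) = 9.98/4.80 + 10.1/0.0594 + 6.33/0.0282 = 396.6 d.
q = Δh / Σ(b_i/K_i) = 6.02 / 396.6 = 0.01518 m/day.
In each layer the seepage velocity is v_i = q/n_i, so the layer transit time is t_i = b_i·n_i / q:
  layer 1 (fine sand): t_1 = 9.98 × 0.13 / 0.01518 = 85.47 d
  layer 2 (silty sand): t_2 = 10.1 × 0.19 / 0.01518 = 126.4 d
  layer 3 (silt): t_3 = 6.33 × 0.12 / 0.01518 = 50.04 d
Total t = Σ t_i = 261.9 days = 0.7171 years.

0.717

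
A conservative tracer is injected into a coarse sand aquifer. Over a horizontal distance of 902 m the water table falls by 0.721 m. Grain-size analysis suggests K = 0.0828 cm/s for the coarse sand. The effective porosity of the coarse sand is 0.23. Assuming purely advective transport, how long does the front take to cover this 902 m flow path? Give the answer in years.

9.93

Convert K: 0.0828 cm/s × 864 = 71.54 m/day.
Hydraulic gradient i = Δh / L = 0.721 / 902 = 0.0007993.
Darcy flux q = K · i = 71.54 × 0.0007993 = 0.05718 m/day.
Seepage velocity v = q / n_e = 0.05718 / 0.23 = 0.2486 m/day.
Travel time t = L / v = 902 / 0.2486 = 3628 days = 9.933 years.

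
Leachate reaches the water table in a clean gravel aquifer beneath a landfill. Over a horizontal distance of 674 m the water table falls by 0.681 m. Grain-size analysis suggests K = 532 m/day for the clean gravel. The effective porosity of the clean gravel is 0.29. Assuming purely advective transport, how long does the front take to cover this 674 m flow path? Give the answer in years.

0.996

Hydraulic gradient i = Δh / L = 0.681 / 674 = 0.001010.
Darcy flux q = K · i = 532.0 × 0.001010 = 0.5375 m/day.
Seepage velocity v = q / n_e = 0.5375 / 0.29 = 1.854 m/day.
Travel time t = L / v = 674 / 1.854 = 363.6 days = 0.9956 years.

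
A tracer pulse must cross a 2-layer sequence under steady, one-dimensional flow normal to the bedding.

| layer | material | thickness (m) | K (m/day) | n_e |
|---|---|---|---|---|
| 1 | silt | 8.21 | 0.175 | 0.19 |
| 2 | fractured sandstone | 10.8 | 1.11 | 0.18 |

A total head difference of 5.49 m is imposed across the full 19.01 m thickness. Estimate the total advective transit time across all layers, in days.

36.2

With flow normal to the layers, continuity requires the same specific discharge q through every layer.
Σ(b_i/K_i) = 8.21/0.175 + 10.8/1.11 = 56.64 d.
q = Δh / Σ(b_i/K_i) = 5.49 / 56.64 = 0.09692 m/day.
In each layer the seepage velocity is v_i = q/n_i, so the layer transit time is t_i = b_i·n_i / q:
  layer 1 (silt): t_1 = 8.21 × 0.19 / 0.09692 = 16.09 d
  layer 2 (fractured sandstone): t_2 = 10.8 × 0.18 / 0.09692 = 20.06 d
Total t = Σ t_i = 36.15 days.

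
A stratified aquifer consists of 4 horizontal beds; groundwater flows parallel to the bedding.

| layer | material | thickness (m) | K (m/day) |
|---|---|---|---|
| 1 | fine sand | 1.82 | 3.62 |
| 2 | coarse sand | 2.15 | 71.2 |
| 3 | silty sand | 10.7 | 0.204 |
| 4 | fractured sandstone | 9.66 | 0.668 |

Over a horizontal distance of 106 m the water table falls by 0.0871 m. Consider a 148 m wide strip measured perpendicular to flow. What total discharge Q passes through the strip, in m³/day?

20.5

Flow is parallel to layering, so each bed carries its own Darcy discharge and the transmissivities add.
Σ(K_i·b_i) = 3.62×1.82 + 71.2×2.15 + 0.204×10.7 + 0.668×9.66 = 168.3 m²/day.
Hydraulic gradient i = Δh / L = 0.0871 / 106 = 0.0008217.
Q = Σ(K_i·b_i) · W · i = 168.3 × 148 × 0.0008217 = 20.47 m³/day.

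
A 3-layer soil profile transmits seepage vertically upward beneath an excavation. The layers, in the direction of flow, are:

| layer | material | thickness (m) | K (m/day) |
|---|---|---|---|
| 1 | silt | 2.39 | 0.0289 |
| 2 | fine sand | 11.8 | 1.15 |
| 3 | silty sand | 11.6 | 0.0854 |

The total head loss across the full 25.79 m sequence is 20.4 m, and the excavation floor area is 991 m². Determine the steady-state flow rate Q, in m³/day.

Flow is perpendicular to layering, so the layers act in series and the equivalent K is the thickness-weighted harmonic mean.
Total thickness L = 2.39 + 11.8 + 11.6 = 25.79 m.
Σ(b_i/K_i) = 2.39/0.0289 + 11.8/1.15 + 11.6/0.0854 = 228.8 d.
K_eq = L / Σ(b_i/K_i) = 25.79 / 228.8 = 0.1127 m/day.
Q = K_eq · A · (Δh/L) = 0.1127 × 991 × (20.4/25.79) = 88.36 m³/day.

88.4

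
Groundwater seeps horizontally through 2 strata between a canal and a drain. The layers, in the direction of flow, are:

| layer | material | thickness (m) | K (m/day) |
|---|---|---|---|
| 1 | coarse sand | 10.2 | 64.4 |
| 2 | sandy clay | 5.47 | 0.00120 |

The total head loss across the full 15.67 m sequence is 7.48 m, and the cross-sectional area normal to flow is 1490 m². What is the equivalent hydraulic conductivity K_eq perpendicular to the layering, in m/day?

0.00344

Flow is perpendicular to layering, so the layers act in series and the equivalent K is the thickness-weighted harmonic mean.
Total thickness L = 10.2 + 5.47 = 15.67 m.
Σ(b_i/K_i) = 10.2/64.4 + 5.47/0.00120 = 4558 d.
K_eq = L / Σ(b_i/K_i) = 15.67 / 4558 = 0.003438 m/day.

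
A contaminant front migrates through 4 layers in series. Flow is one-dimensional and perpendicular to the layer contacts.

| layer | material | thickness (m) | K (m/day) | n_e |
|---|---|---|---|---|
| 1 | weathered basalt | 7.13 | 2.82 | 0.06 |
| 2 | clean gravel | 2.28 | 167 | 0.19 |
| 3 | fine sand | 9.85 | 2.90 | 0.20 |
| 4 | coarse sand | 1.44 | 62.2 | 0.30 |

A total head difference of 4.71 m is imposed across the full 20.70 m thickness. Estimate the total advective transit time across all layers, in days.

4.13

With flow normal to the layers, continuity requires the same specific discharge q through every layer.
Σ(b_i/K_i) = 7.13/2.82 + 2.28/167 + 9.85/2.90 + 1.44/62.2 = 5.962 d.
q = Δh / Σ(b_i/K_i) = 4.71 / 5.962 = 0.7900 m/day.
In each layer the seepage velocity is v_i = q/n_i, so the layer transit time is t_i = b_i·n_i / q:
  layer 1 (weathered basalt): t_1 = 7.13 × 0.06 / 0.7900 = 0.5415 d
  layer 2 (clean gravel): t_2 = 2.28 × 0.19 / 0.7900 = 0.5483 d
  layer 3 (fine sand): t_3 = 9.85 × 0.20 / 0.7900 = 2.494 d
  layer 4 (coarse sand): t_4 = 1.44 × 0.30 / 0.7900 = 0.5468 d
Total t = Σ t_i = 4.130 days.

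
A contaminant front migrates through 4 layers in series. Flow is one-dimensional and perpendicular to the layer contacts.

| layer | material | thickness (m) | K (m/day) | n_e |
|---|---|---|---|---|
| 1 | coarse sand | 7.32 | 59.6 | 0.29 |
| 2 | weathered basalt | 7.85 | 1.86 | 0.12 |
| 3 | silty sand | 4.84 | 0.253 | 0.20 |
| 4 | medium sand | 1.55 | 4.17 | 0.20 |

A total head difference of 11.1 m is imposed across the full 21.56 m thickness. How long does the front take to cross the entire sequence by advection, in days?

With flow normal to the layers, continuity requires the same specific discharge q through every layer.
Σ(b_i/K_i) = 7.32/59.6 + 7.85/1.86 + 4.84/0.253 + 1.55/4.17 = 23.85 d.
q = Δh / Σ(b_i/K_i) = 11.1 / 23.85 = 0.4655 m/day.
In each layer the seepage velocity is v_i = q/n_i, so the layer transit time is t_i = b_i·n_i / q:
  layer 1 (coarse sand): t_1 = 7.32 × 0.29 / 0.4655 = 4.560 d
  layer 2 (weathered basalt): t_2 = 7.85 × 0.12 / 0.4655 = 2.024 d
  layer 3 (silty sand): t_3 = 4.84 × 0.20 / 0.4655 = 2.079 d
  layer 4 (medium sand): t_4 = 1.55 × 0.20 / 0.4655 = 0.6660 d
Total t = Σ t_i = 9.329 days.

9.33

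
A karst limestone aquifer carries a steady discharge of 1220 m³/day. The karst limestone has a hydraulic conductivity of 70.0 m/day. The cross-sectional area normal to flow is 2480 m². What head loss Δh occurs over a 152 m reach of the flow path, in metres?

From Q = K·A·i, i = Q / (K·A) = 1220 / (70.00 × 2480) = 0.007028.
Head loss Δh = i · L = 0.007028 × 152 = 1.068 m.

1.07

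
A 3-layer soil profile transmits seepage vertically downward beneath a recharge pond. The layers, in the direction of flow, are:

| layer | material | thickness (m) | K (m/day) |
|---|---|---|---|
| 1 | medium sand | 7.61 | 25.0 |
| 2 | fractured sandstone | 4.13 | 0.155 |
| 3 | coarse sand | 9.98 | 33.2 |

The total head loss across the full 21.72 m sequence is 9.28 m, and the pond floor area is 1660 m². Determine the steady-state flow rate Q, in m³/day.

565

Flow is perpendicular to layering, so the layers act in series and the equivalent K is the thickness-weighted harmonic mean.
Total thickness L = 7.61 + 4.13 + 9.98 = 21.72 m.
Σ(b_i/K_i) = 7.61/25.0 + 4.13/0.155 + 9.98/33.2 = 27.25 d.
K_eq = L / Σ(b_i/K_i) = 21.72 / 27.25 = 0.7971 m/day.
Q = K_eq · A · (Δh/L) = 0.7971 × 1660 × (9.28/21.72) = 565.3 m³/day.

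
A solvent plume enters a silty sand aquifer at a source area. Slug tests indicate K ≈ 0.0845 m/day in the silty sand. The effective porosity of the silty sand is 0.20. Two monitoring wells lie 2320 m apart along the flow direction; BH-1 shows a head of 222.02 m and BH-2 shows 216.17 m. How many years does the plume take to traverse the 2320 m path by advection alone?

5960

Hydraulic gradient i = (222.02 − 216.17) / 2320 = 5.85 / 2320 = 0.002522.
Darcy flux q = K · i = 0.08450 × 0.002522 = 0.0002131 m/day.
Seepage velocity v = q / n_e = 0.0002131 / 0.20 = 0.001065 m/day.
Travel time t = L / v = 2320 / 0.001065 = 2.178e+06 days = 5962 years.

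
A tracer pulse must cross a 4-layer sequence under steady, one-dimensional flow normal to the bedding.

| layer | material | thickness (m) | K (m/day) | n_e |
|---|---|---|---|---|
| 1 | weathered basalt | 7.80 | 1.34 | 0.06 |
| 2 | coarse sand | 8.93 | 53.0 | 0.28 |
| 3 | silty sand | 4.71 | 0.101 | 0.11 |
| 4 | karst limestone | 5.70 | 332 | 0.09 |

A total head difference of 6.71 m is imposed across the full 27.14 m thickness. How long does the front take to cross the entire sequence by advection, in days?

With flow normal to the layers, continuity requires the same specific discharge q through every layer.
Σ(b_i/K_i) = 7.80/1.34 + 8.93/53.0 + 4.71/0.101 + 5.70/332 = 52.64 d.
q = Δh / Σ(b_i/K_i) = 6.71 / 52.64 = 0.1275 m/day.
In each layer the seepage velocity is v_i = q/n_i, so the layer transit time is t_i = b_i·n_i / q:
  layer 1 (weathered basalt): t_1 = 7.80 × 0.06 / 0.1275 = 3.671 d
  layer 2 (coarse sand): t_2 = 8.93 × 0.28 / 0.1275 = 19.62 d
  layer 3 (silty sand): t_3 = 4.71 × 0.11 / 0.1275 = 4.065 d
  layer 4 (karst limestone): t_4 = 5.70 × 0.09 / 0.1275 = 4.025 d
Total t = Σ t_i = 31.38 days.

31.4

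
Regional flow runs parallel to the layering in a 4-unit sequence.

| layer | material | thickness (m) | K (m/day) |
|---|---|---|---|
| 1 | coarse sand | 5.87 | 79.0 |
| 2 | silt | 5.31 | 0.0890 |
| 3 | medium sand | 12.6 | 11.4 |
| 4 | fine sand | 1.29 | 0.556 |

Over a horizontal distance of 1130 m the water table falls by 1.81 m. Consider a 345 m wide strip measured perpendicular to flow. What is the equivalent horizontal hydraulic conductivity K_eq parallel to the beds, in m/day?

Flow is parallel to layering, so each bed carries its own Darcy discharge and the transmissivities add.
Σ(K_i·b_i) = 79.0×5.87 + 0.0890×5.31 + 11.4×12.6 + 0.556×1.29 = 608.6 m²/day.
Total thickness b = 25.07 m, so K_eq = Σ(K_i·b_i)/b = 24.27 m/day.

24.3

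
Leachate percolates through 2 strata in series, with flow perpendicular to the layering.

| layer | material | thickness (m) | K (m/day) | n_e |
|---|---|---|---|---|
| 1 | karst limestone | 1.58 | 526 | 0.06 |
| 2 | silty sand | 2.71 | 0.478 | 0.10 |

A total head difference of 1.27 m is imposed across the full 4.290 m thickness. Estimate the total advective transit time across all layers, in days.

1.63

With flow normal to the layers, continuity requires the same specific discharge q through every layer.
Σ(b_i/K_i) = 1.58/526 + 2.71/0.478 = 5.672 d.
q = Δh / Σ(b_i/K_i) = 1.27 / 5.672 = 0.2239 m/day.
In each layer the seepage velocity is v_i = q/n_i, so the layer transit time is t_i = b_i·n_i / q:
  layer 1 (karst limestone): t_1 = 1.58 × 0.06 / 0.2239 = 0.4234 d
  layer 2 (silty sand): t_2 = 2.71 × 0.10 / 0.2239 = 1.210 d
Total t = Σ t_i = 1.634 days.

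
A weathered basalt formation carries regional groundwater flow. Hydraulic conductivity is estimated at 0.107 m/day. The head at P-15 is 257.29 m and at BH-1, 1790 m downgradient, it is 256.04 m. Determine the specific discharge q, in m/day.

Hydraulic gradient i = (257.29 − 256.04) / 1790 = 1.25 / 1790 = 0.0006983.
Specific discharge q = K · i = 0.1070 × 0.0006983 = 7.472e-05 m/day.

7.47e-05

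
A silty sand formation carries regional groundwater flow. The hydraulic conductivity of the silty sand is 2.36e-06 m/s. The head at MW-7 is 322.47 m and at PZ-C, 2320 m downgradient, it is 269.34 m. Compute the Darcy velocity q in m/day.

0.00467

Convert K: 2.36e-06 m/s × 86400 = 0.2039 m/day.
Hydraulic gradient i = (322.47 − 269.34) / 2320 = 53.13 / 2320 = 0.02290.
Specific discharge q = K · i = 0.2039 × 0.02290 = 0.004670 m/day.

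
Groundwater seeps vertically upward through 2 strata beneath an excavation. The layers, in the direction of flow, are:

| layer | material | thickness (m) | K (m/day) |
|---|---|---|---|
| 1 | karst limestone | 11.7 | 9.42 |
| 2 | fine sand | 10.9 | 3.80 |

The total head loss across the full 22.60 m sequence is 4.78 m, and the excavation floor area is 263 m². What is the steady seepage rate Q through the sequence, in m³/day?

Flow is perpendicular to layering, so the layers act in series and the equivalent K is the thickness-weighted harmonic mean.
Total thickness L = 11.7 + 10.9 = 22.60 m.
Σ(b_i/K_i) = 11.7/9.42 + 10.9/3.80 = 4.110 d.
K_eq = L / Σ(b_i/K_i) = 22.60 / 4.110 = 5.498 m/day.
Q = K_eq · A · (Δh/L) = 5.498 × 263 × (4.78/22.60) = 305.8 m³/day.

306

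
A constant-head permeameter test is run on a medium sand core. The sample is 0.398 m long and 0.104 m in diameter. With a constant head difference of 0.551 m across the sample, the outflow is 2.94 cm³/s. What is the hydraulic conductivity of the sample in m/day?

21.6

Cross-sectional area A = π·(d/2)² = π × (0.104/2)² = 0.008495 m².
Convert discharge: 2.94 cm³/s = 2.940e-06 m³/s.
Darcy's law rearranged: K = Q·L / (A·Δh) = 2.940e-06 × 0.398 / (0.008495 × 0.551) = 0.0002500 m/s = 21.60 m/day.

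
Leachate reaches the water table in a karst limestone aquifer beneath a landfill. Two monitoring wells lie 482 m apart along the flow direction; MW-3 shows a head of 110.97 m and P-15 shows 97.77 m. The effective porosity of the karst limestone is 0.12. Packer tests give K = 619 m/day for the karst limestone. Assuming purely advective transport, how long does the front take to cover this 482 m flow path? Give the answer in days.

3.41

Hydraulic gradient i = (110.97 − 97.77) / 482 = 13.2 / 482 = 0.02739.
Darcy flux q = K · i = 619.0 × 0.02739 = 16.95 m/day.
Seepage velocity v = q / n_e = 16.95 / 0.12 = 141.3 m/day.
Travel time t = L / v = 482 / 141.3 = 3.412 days.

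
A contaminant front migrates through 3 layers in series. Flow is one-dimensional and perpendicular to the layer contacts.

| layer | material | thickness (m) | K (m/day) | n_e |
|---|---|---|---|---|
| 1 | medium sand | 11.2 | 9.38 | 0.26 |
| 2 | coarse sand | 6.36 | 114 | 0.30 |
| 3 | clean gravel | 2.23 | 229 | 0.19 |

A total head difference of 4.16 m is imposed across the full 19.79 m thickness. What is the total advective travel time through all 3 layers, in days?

1.59

With flow normal to the layers, continuity requires the same specific discharge q through every layer.
Σ(b_i/K_i) = 11.2/9.38 + 6.36/114 + 2.23/229 = 1.260 d.
q = Δh / Σ(b_i/K_i) = 4.16 / 1.260 = 3.303 m/day.
In each layer the seepage velocity is v_i = q/n_i, so the layer transit time is t_i = b_i·n_i / q:
  layer 1 (medium sand): t_1 = 11.2 × 0.26 / 3.303 = 0.8817 d
  layer 2 (coarse sand): t_2 = 6.36 × 0.30 / 3.303 = 0.5777 d
  layer 3 (clean gravel): t_3 = 2.23 × 0.19 / 3.303 = 0.1283 d
Total t = Σ t_i = 1.588 days.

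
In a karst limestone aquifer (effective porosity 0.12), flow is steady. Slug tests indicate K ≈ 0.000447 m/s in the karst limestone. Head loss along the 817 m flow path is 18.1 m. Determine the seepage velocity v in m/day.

7.13

Convert K: 0.000447 m/s × 86400 = 38.62 m/day.
Hydraulic gradient i = Δh / L = 18.1 / 817 = 0.02215.
Darcy flux q = K · i = 38.62 × 0.02215 = 0.8556 m/day.
Seepage velocity v = q / n_e = 0.8556 / 0.12 = 7.130 m/day.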